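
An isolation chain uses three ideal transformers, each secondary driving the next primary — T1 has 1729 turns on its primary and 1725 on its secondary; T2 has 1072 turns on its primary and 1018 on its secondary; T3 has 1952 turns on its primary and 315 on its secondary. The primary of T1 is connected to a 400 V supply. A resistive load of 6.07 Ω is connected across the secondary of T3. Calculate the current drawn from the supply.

I_supply ≈ 1.54 A

Secondary of T1: V = 400.00 × 1725/1729 = 399.07 V.
Secondary of T2: V = 399.07 × 1018/1072 = 378.97 V.
Secondary of T3: V = 378.97 × 315/1952 = 61.156 V.
I_load = 61.156/6.07 = 10.075 A, so P_out = 61.156 × 10.075 = 616.15 W.
All ideal ⇒ P_in = P_out, so I_supply = 616.15/400 = 1.54 A.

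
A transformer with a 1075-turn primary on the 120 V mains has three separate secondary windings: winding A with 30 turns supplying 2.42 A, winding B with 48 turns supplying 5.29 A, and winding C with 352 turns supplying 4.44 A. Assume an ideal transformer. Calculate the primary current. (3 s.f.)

V_A = 120 × 30/1075 = 3.3488 V; V_B = 120 × 48/1075 = 5.3581 V; V_C = 120 × 352/1075 = 39.293 V.
P_out = V_A I_A + V_B I_B + V_C I_C = 3.3488×2.42 + 5.3581×5.29 + 39.293×4.44 = 8.1042 + 28.345 + 174.46 = 210.91 W.
Ideal ⇒ P_in = P_out, so I_p = P_out/V_p = 210.91/120 = 1.76 A.

I_p ≈ 1.76 A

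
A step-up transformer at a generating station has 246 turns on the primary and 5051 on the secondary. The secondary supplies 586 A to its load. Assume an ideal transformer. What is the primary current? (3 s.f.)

I_p ≈ 12000 A

For an ideal transformer I_p/I_s = N_s/N_p, so I_p = 586 × 5051/246 = 12000 A.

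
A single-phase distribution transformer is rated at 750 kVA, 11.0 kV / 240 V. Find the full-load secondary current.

I_s ≈ 3120 A

I_s = S/V_s = 750000/240 = 3120 A.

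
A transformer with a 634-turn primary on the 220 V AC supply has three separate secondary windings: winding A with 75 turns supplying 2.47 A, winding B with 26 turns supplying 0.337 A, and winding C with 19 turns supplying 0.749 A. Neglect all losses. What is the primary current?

I_p ≈ 0.328 A

V_A = 220 × 75/634 = 26.025 V; V_B = 220 × 26/634 = 9.0221 V; V_C = 220 × 19/634 = 6.5931 V.
P_out = V_A I_A + V_B I_B + V_C I_C = 26.025×2.47 + 9.0221×0.337 + 6.5931×0.749 = 64.282 + 3.0404 + 4.9382 = 72.261 W.
Ideal ⇒ P_in = P_out, so I_p = P_out/V_p = 72.261/220 = 0.328 A.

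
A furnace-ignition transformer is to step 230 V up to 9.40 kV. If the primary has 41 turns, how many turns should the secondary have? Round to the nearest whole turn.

N_s/N_p = V_s/V_p, so N_s = 41 × 9400/230 = 1675.7 ≈ 1676 turns.

N_s = 1676 turns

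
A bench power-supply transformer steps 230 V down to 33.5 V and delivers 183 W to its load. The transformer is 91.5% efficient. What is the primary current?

P_in = P_out/η = 183/0.915 = 200.00 W.
I_p = P_in/V_p = 200.00/230 = 0.870 A.

I_p ≈ 0.870 A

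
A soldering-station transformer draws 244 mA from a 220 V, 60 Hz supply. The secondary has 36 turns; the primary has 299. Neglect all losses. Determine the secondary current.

I_s ≈ 2.03 A

I_s/I_p = N_p/N_s, so I_s = 0.244 × 299/36 = 2.03 A.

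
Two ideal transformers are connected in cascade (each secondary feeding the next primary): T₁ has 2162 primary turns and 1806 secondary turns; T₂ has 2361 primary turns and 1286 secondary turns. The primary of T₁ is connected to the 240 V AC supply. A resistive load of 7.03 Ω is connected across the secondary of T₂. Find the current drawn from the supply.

Secondary of T₁: V = 240.00 × 1806/2162 = 200.48 V.
Secondary of T₂: V = 200.48 × 1286/2361 = 109.20 V.
I_load = 109.20/7.03 = 15.533 A, so P_out = 109.20 × 15.533 = 1696.2 W.
All ideal ⇒ P_in = P_out, so I_supply = 1696.2/240 = 7.07 A.

I_supply ≈ 7.07 A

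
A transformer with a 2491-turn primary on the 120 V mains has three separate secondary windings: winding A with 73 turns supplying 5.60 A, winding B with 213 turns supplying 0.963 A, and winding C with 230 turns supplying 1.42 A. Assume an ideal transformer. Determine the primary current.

I_p ≈ 0.378 A

V_A = 120 × 73/2491 = 3.5167 V; V_B = 120 × 213/2491 = 10.261 V; V_C = 120 × 230/2491 = 11.080 V.
P_out = V_A I_A + V_B I_B + V_C I_C = 3.5167×5.60 + 10.261×0.963 + 11.080×1.42 = 19.693 + 9.8813 + 15.733 = 45.308 W.
Ideal ⇒ P_in = P_out, so I_p = P_out/V_p = 45.308/120 = 0.378 A.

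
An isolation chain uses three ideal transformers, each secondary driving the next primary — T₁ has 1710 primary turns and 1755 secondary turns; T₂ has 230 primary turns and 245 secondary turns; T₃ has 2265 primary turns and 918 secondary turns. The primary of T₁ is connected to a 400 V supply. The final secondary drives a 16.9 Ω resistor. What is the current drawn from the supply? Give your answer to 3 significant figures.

Secondary of T₁: V = 400.00 × 1755/1710 = 410.53 V.
Secondary of T₂: V = 410.53 × 245/230 = 437.30 V.
Secondary of T₃: V = 437.30 × 918/2265 = 177.24 V.
I_load = 177.24/16.9 = 10.487 A, so P_out = 177.24 × 10.487 = 1858.7 W.
All ideal ⇒ P_in = P_out, so I_supply = 1858.7/400 = 4.65 A.

I_supply ≈ 4.65 A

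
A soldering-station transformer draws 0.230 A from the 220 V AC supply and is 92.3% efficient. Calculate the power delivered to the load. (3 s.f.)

P_in = V_p I_p = 220 × 0.230 = 50.600 W.
P_out = η P_in = 0.923 × 50.600 = 46.7 W.

P_out ≈ 46.7 W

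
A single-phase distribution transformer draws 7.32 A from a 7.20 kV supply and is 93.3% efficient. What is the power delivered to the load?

P_in = V_p I_p = 7200 × 7.32 = 52704 W.
P_out = η P_in = 0.933 × 52704 = 49200 W.

P_out ≈ 49200 W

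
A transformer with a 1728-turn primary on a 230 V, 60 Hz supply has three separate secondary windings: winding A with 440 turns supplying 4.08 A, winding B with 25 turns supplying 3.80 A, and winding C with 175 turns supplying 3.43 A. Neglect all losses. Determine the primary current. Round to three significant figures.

I_p ≈ 1.44 A

V_A = 230 × 440/1728 = 58.565 V; V_B = 230 × 25/1728 = 3.3275 V; V_C = 230 × 175/1728 = 23.293 V.
P_out = V_A I_A + V_B I_B + V_C I_C = 58.565×4.08 + 3.3275×3.80 + 23.293×3.43 = 238.94 + 12.645 + 79.894 = 331.48 W.
Ideal ⇒ P_in = P_out, so I_p = P_out/V_p = 331.48/230 = 1.44 A.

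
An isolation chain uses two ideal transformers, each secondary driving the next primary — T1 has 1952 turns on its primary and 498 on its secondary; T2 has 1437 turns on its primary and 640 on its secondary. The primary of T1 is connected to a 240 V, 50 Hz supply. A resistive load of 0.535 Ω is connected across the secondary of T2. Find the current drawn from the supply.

After T1: V = 240.00 × 498/1952 = 61.230 V.
After T2: V = 61.230 × 640/1437 = 27.270 V.
I_load = 27.270/0.535 = 50.972 A, so P_out = 27.270 × 50.972 = 1390.0 W.
All ideal ⇒ P_in = P_out, so I_supply = 1390.0/240 = 5.79 A.

I_supply ≈ 5.79 A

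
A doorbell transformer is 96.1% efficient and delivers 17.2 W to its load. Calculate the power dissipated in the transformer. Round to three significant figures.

P_loss ≈ 0.698 W

P_in = P_out/η = 17.2/0.961 = 17.8980 W.
P_loss = P_in − P_out = 17.8980 − 17.2 = 0.698 W.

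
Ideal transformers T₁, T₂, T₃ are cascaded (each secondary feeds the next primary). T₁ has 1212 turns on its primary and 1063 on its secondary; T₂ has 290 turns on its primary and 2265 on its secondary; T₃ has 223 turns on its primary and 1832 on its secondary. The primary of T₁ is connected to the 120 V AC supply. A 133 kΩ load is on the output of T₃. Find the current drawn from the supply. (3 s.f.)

I_supply ≈ 2.86 A

After T₁: V = 120.00 × 1063/1212 = 105.25 V.
After T₂: V = 105.25 × 2265/290 = 822.02 V.
After T₃: V = 822.02 × 1832/223 = 6753.1 V.
I_load = 6753.1/133000 = 0.050775 A, so P_out = 6753.1 × 0.050775 = 342.89 W.
All ideal ⇒ P_in = P_out, so I_supply = 342.89/120 = 2.86 A.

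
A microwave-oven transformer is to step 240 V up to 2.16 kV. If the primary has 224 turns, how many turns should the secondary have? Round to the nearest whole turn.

N_s = 2016 turns

N_s/N_p = V_s/V_p, so N_s = 224 × 2160/240 = 2016.0 ≈ 2016 turns.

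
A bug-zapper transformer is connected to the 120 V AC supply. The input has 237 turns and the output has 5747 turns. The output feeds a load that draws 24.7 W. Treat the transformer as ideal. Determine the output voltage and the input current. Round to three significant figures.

V_out = V_in × N_out/N_in = 120 × 5747/237 = 2909.9 V.
I_out = P/V_out = 24.7/2909.9 = 0.0084883 A.
I_in = I_out × N_out/N_in = 0.0084883 × 5747/237 = 0.206 A.

V_out ≈ 2910 V, I_in ≈ 0.206 A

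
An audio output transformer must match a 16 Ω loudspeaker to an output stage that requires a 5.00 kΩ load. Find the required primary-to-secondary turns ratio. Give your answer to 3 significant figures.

Z_p/Z_s = (N_p/N_s)², so N_p/N_s = √(5000/16) = √312 = 17.7.

N_p/N_s ≈ 17.7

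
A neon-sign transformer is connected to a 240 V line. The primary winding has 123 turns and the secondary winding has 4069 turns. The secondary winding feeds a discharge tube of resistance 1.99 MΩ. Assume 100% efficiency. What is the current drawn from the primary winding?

I_p ≈ 0.132 A

V_s = V_p × N_s/N_p = 240 × 4069/123 = 7939.5 V.
I_s = V_s/R = 7939.5/(1.99×10^6) = 0.0039897 A.
For an ideal transformer I_p N_p = I_s N_s, so I_p = 0.0039897 × 4069/123 = 0.132 A.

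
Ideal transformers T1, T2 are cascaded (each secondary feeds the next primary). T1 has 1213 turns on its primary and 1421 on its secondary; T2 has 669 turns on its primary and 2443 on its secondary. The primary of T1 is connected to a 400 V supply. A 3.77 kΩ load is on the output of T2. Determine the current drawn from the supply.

Secondary of T1: V = 400.00 × 1421/1213 = 468.59 V.
Secondary of T2: V = 468.59 × 2443/669 = 1711.2 V.
I_load = 1711.2/3770 = 0.45389 A, so P_out = 1711.2 × 0.45389 = 776.68 W.
All ideal ⇒ P_in = P_out, so I_supply = 776.68/400 = 1.94 A.

I_supply ≈ 1.94 A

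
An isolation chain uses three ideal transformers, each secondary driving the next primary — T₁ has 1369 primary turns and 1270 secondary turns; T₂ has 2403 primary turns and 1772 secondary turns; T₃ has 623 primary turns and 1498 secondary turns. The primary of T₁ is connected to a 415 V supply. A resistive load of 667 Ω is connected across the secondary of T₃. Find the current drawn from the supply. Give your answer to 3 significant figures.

I_supply ≈ 1.68 A

After T₁: V = 415.00 × 1270/1369 = 384.99 V.
After T₂: V = 384.99 × 1772/2403 = 283.90 V.
After T₃: V = 283.90 × 1498/623 = 682.62 V.
I_load = 682.62/667 = 1.0234 A, so P_out = 682.62 × 1.0234 = 698.62 W.
All ideal ⇒ P_in = P_out, so I_supply = 698.62/415 = 1.68 A.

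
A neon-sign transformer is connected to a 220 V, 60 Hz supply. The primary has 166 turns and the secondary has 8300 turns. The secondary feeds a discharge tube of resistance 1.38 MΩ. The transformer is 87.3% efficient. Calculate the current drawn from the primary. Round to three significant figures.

I_p ≈ 0.457 A

V_s = 220 × 8300/166 = 11000 V.
I_s = V_s/R = 11000/(1.38×10^6) = 0.0079710 A.
P_out = V_s I_s = 11000 × 0.0079710 = 87.681 W.
P_in = P_out/η = 87.681/0.873 = 100.44 W.
I_p = P_in/V_p = 100.44/220 = 0.457 A.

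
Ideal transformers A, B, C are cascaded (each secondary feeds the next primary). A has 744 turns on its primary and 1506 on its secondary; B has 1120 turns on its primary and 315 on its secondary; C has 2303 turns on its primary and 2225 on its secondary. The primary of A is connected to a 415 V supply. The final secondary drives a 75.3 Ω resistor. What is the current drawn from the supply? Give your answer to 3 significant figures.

I_supply ≈ 1.67 A

Secondary of A: V = 415.00 × 1506/744 = 840.04 V.
Secondary of B: V = 840.04 × 315/1120 = 236.26 V.
Secondary of C: V = 236.26 × 2225/2303 = 228.26 V.
I_load = 228.26/75.3 = 3.0313 A, so P_out = 228.26 × 3.0313 = 691.93 W.
All ideal ⇒ P_in = P_out, so I_supply = 691.93/415 = 1.67 A.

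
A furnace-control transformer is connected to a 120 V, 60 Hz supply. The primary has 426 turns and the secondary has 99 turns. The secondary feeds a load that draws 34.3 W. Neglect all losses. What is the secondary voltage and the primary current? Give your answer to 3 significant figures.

V_s ≈ 27.9 V, I_p ≈ 0.286 A

V_s = V_p × N_s/N_p = 120 × 99/426 = 27.887 V.
I_s = P/V_s = 34.3/27.887 = 1.2299 A.
I_p = I_s × N_s/N_p = 1.2299 × 99/426 = 0.286 A.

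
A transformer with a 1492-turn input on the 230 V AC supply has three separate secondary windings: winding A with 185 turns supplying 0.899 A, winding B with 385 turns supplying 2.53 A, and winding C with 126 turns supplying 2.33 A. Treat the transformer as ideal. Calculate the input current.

I_in ≈ 0.961 A

V_A = 230 × 185/1492 = 28.519 V; V_B = 230 × 385/1492 = 59.350 V; V_C = 230 × 126/1492 = 19.424 V.
P_out = V_A I_A + V_B I_B + V_C I_C = 28.519×0.899 + 59.350×2.53 + 19.424×2.33 = 25.638 + 150.16 + 45.257 = 221.05 W.
Ideal ⇒ P_in = P_out, so I_in = P_out/V_in = 221.05/230 = 0.961 A.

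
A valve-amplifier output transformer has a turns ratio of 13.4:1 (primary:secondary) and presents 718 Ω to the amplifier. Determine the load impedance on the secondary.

Z_s = Z_p/(N_p/N_s)² = 718/13.4² = 4.00 Ω.

Z_s ≈ 4.00 Ω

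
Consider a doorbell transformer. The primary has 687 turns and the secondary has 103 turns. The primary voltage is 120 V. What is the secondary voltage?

V_s ≈ 18.0 V

V_s/V_p = N_s/N_p, so V_s = 120 × 103/687 = 18.0 V.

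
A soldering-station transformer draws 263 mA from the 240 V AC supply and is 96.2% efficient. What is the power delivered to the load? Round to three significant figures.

P_out ≈ 60.7 W

P_in = V_p I_p = 240 × 0.263 = 63.120 W.
P_out = η P_in = 0.962 × 63.120 = 60.7 W.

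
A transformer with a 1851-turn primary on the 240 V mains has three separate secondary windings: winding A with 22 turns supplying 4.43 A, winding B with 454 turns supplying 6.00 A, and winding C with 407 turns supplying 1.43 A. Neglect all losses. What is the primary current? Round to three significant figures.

V_A = 240 × 22/1851 = 2.8525 V; V_B = 240 × 454/1851 = 58.865 V; V_C = 240 × 407/1851 = 52.771 V.
P_out = V_A I_A + V_B I_B + V_C I_C = 2.8525×4.43 + 58.865×6.00 + 52.771×1.43 = 12.637 + 353.19 + 75.463 = 441.29 W.
Ideal ⇒ P_in = P_out, so I_p = P_out/V_p = 441.29/240 = 1.84 A.

I_p ≈ 1.84 A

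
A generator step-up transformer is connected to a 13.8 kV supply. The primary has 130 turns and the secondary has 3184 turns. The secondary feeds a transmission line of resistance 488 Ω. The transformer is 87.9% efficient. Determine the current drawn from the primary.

I_p ≈ 19300 A

V_s = 13800 × 3184/130 = 337990 V.
I_s = V_s/R = 337990/488 = 692.61 A.
P_out = V_s I_s = 337990 × 692.61 = 2.3410×10^8 W.
P_in = P_out/η = 2.3410×10^8/0.879 = 2.6632×10^8 W.
I_p = P_in/V_p = 2.6632×10^8/13800 = 19300 A.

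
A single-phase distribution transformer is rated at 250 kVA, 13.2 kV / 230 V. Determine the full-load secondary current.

I_s ≈ 1090 A

I_s = S/V_s = 250000/230 = 1090 A.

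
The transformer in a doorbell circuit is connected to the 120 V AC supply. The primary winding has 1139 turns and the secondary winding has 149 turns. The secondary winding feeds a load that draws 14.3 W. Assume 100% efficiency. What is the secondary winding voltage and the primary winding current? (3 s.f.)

V_s = V_p × N_s/N_p = 120 × 149/1139 = 15.698 V.
I_s = P/V_s = 14.3/15.698 = 0.91095 A.
I_p = I_s × N_s/N_p = 0.91095 × 149/1139 = 0.119 A.

V_s ≈ 15.7 V, I_p ≈ 0.119 A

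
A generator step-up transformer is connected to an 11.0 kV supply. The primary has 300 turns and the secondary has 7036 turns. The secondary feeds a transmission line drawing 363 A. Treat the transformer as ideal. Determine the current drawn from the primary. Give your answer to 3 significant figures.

I_p ≈ 8510 A

For an ideal transformer I_p N_p = I_s N_s, so I_p = 363 × 7036/300 = 8510 A.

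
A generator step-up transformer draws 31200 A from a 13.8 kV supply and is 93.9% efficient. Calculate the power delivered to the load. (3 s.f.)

P_in = V_p I_p = 13800 × 31200 = 4.3056×10^8 W.
P_out = η P_in = 0.939 × 4.3056×10^8 = 4.04×10^8 W.

P_out ≈ 4.04×10^8 W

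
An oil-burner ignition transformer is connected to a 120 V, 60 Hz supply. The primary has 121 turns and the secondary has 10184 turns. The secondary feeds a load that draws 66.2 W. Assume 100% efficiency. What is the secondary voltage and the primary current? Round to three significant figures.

V_s = V_p × N_s/N_p = 120 × 10184/121 = 10100 V.
I_s = P/V_s = 66.2/10100 = 0.0065546 A.
I_p = I_s × N_s/N_p = 0.0065546 × 10184/121 = 0.552 A.

V_s ≈ 10100 V, I_p ≈ 0.552 A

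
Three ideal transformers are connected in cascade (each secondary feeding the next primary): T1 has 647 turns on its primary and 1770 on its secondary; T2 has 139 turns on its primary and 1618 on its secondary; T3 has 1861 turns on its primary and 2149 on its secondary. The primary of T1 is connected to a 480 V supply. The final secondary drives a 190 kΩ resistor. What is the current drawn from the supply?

After T1: V = 480.00 × 1770/647 = 1313.1 V.
After T2: V = 1313.1 × 1618/139 = 15285 V.
After T3: V = 15285 × 2149/1861 = 17651 V.
I_load = 17651/190000 = 0.092899 A, so P_out = 17651 × 0.092899 = 1639.7 W.
All ideal ⇒ P_in = P_out, so I_supply = 1639.7/480 = 3.42 A.

I_supply ≈ 3.42 A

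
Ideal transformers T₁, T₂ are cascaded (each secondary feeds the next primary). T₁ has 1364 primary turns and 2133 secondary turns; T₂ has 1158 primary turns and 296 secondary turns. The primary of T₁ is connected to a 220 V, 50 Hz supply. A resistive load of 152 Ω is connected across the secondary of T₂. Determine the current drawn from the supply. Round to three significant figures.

After T₁: V = 220.00 × 2133/1364 = 344.03 V.
After T₂: V = 344.03 × 296/1158 = 87.939 V.
I_load = 87.939/152 = 0.57855 A, so P_out = 87.939 × 0.57855 = 50.877 W.
All ideal ⇒ P_in = P_out, so I_supply = 50.877/220 = 0.231 A.

I_supply ≈ 0.231 A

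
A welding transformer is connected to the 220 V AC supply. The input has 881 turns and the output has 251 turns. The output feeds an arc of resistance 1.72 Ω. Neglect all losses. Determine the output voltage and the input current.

V_out ≈ 62.7 V, I_in ≈ 10.4 A

V_out = V_in × N_out/N_in = 220 × 251/881 = 62.679 V.
I_out = V_out/R = 62.679/1.72 = 36.441 A.
I_in = I_out × N_out/N_in = 36.441 × 251/881 = 10.4 A.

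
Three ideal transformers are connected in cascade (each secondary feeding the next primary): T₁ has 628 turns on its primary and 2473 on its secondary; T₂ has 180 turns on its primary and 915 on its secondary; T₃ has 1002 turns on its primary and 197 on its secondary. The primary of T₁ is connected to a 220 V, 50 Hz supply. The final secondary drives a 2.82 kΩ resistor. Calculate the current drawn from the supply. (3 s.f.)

Secondary of T₁: V = 220.00 × 2473/628 = 866.34 V.
Secondary of T₂: V = 866.34 × 915/180 = 4403.9 V.
Secondary of T₃: V = 4403.9 × 197/1002 = 865.83 V.
I_load = 865.83/2820 = 0.30703 A, so P_out = 865.83 × 0.30703 = 265.84 W.
All ideal ⇒ P_in = P_out, so I_supply = 265.84/220 = 1.21 A.

I_supply ≈ 1.21 A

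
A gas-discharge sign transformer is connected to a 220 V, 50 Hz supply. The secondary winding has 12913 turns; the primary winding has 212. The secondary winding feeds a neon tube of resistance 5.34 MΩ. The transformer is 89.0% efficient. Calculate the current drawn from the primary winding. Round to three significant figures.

I_p ≈ 0.172 A

V_s = 220 × 12913/212 = 13400 V.
I_s = V_s/R = 13400/(5.34×10^6) = 0.0025094 A.
P_out = V_s I_s = 13400 × 0.0025094 = 33.627 W.
P_in = P_out/η = 33.627/0.890 = 37.783 W.
I_p = P_in/V_p = 37.783/220 = 0.172 A.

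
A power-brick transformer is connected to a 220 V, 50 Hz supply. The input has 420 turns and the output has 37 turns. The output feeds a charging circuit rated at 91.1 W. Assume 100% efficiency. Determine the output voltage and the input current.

V_out ≈ 19.4 V, I_in ≈ 0.414 A

V_out = V_in × N_out/N_in = 220 × 37/420 = 19.381 V.
I_out = P/V_out = 91.1/19.381 = 4.7005 A.
I_in = I_out × N_out/N_in = 4.7005 × 37/420 = 0.414 A.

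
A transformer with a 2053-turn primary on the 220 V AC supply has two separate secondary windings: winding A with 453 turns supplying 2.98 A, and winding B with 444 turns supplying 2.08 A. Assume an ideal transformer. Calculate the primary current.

I_p ≈ 1.11 A

V_A = 220 × 453/2053 = 48.544 V; V_B = 220 × 444/2053 = 47.579 V.
P_out = V_A I_A + V_B I_B = 48.544×2.98 + 47.579×2.08 = 144.66 + 98.965 = 243.62 W.
Ideal ⇒ P_in = P_out, so I_p = P_out/V_p = 243.62/220 = 1.11 A.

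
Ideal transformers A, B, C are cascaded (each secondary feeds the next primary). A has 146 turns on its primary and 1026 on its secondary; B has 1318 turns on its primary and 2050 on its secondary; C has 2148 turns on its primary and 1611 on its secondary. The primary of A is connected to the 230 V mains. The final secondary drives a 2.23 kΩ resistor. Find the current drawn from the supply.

I_supply ≈ 6.93 A

After A: V = 230.00 × 1026/146 = 1616.3 V.
After B: V = 1616.3 × 2050/1318 = 2514.0 V.
After C: V = 2514.0 × 1611/2148 = 1885.5 V.
I_load = 1885.5/2230 = 0.84551 A, so P_out = 1885.5 × 0.84551 = 1594.2 W.
All ideal ⇒ P_in = P_out, so I_supply = 1594.2/230 = 6.93 A.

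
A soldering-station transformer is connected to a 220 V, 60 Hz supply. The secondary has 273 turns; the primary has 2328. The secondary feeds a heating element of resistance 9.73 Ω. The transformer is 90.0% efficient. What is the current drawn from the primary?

I_p ≈ 0.345 A

V_s = 220 × 273/2328 = 25.799 V.
I_s = V_s/R = 25.799/9.73 = 2.6515 A.
P_out = V_s I_s = 25.799 × 2.6515 = 68.406 W.
P_in = P_out/η = 68.406/0.900 = 76.006 W.
I_p = P_in/V_p = 76.006/220 = 0.345 A.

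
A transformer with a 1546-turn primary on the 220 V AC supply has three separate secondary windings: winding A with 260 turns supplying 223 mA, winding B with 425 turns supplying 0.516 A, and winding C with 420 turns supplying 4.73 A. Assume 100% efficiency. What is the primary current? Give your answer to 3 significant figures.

I_p ≈ 1.46 A

V_A = 220 × 260/1546 = 36.999 V; V_B = 220 × 425/1546 = 60.479 V; V_C = 220 × 420/1546 = 59.767 V.
P_out = V_A I_A + V_B I_B + V_C I_C = 36.999×0.223 + 60.479×0.516 + 59.767×4.73 = 8.2507 + 31.207 + 282.70 = 322.16 W.
Ideal ⇒ P_in = P_out, so I_p = P_out/V_p = 322.16/220 = 1.46 A.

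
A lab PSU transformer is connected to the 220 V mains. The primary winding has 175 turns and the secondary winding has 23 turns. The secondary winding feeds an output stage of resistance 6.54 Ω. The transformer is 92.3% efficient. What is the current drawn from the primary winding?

I_p ≈ 0.630 A

V_s = 220 × 23/175 = 28.914 V.
I_s = V_s/R = 28.914/6.54 = 4.4211 A.
P_out = V_s I_s = 28.914 × 4.4211 = 127.83 W.
P_in = P_out/η = 127.83/0.923 = 138.50 W.
I_p = P_in/V_p = 138.50/220 = 0.630 A.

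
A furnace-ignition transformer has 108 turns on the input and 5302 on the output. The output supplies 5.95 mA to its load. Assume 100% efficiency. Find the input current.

For an ideal transformer I_in/I_out = N_out/N_in, so I_in = 0.00595 × 5302/108 = 0.292 A.

I_in ≈ 0.292 A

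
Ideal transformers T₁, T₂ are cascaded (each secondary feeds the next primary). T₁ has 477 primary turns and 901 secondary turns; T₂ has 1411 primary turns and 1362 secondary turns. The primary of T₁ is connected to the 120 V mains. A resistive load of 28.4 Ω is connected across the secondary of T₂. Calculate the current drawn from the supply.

I_supply ≈ 14.0 A

After T₁: V = 120.00 × 901/477 = 226.67 V.
After T₂: V = 226.67 × 1362/1411 = 218.80 V.
I_load = 218.80/28.4 = 7.7041 A, so P_out = 218.80 × 7.7041 = 1685.6 W.
All ideal ⇒ P_in = P_out, so I_supply = 1685.6/120 = 14.0 A.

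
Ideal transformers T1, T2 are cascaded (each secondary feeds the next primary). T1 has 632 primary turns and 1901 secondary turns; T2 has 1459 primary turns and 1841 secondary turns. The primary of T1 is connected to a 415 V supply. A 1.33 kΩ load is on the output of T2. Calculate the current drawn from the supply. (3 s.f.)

I_supply ≈ 4.49 A

After T1: V = 415.00 × 1901/632 = 1248.3 V.
After T2: V = 1248.3 × 1841/1459 = 1575.1 V.
I_load = 1575.1/1330 = 1.1843 A, so P_out = 1575.1 × 1.1843 = 1865.4 W.
All ideal ⇒ P_in = P_out, so I_supply = 1865.4/415 = 4.49 A.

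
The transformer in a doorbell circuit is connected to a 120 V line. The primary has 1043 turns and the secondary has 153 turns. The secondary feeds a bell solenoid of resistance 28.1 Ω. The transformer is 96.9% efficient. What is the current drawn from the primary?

V_s = 120 × 153/1043 = 17.603 V.
I_s = V_s/R = 17.603/28.1 = 0.62644 A.
P_out = V_s I_s = 17.603 × 0.62644 = 11.027 W.
P_in = P_out/η = 11.027/0.969 = 11.380 W.
I_p = P_in/V_p = 11.380/120 = 0.0948 A.

I_p ≈ 0.0948 A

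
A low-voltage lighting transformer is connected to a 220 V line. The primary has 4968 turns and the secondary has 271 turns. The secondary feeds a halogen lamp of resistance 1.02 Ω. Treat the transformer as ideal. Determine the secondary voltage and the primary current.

V_s ≈ 12.0 V, I_p ≈ 0.642 A

V_s = V_p × N_s/N_p = 220 × 271/4968 = 12.001 V.
I_s = V_s/R = 12.001/1.02 = 11.765 A.
I_p = I_s × N_s/N_p = 11.765 × 271/4968 = 0.642 A.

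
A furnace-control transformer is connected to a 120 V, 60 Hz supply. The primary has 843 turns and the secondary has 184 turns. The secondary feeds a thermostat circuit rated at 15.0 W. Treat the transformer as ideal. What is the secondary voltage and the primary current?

V_s ≈ 26.2 V, I_p ≈ 0.125 A

V_s = V_p × N_s/N_p = 120 × 184/843 = 26.192 V.
I_s = P/V_s = 15.0/26.192 = 0.57269 A.
I_p = I_s × N_s/N_p = 0.57269 × 184/843 = 0.125 A.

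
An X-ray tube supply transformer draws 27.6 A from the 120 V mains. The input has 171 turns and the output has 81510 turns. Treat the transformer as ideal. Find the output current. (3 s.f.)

I_out ≈ 0.0579 A

I_out/I_in = N_in/N_out, so I_out = 27.6 × 171/81510 = 0.0579 A.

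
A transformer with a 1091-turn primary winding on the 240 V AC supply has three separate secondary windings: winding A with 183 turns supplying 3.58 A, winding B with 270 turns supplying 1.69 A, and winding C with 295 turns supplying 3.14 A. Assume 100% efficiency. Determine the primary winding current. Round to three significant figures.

I_p ≈ 1.87 A

V_A = 240 × 183/1091 = 40.257 V; V_B = 240 × 270/1091 = 59.395 V; V_C = 240 × 295/1091 = 64.895 V.
P_out = V_A I_A + V_B I_B + V_C I_C = 40.257×3.58 + 59.395×1.69 + 64.895×3.14 = 144.12 + 100.38 + 203.77 = 448.27 W.
Ideal ⇒ P_in = P_out, so I_p = P_out/V_p = 448.27/240 = 1.87 A.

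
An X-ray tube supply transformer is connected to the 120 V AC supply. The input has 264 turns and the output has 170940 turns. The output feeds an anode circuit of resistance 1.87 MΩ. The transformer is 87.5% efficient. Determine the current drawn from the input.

I_in ≈ 30.7 A

V_out = 120 × 170940/264 = 77700 V.
I_out = V_out/R = 77700/(1.87×10^6) = 0.041551 A.
P_out = V_out I_out = 77700 × 0.041551 = 3228.5 W.
P_in = P_out/η = 3228.5/0.875 = 3689.7 W.
I_in = P_in/V_in = 3689.7/120 = 30.7 A.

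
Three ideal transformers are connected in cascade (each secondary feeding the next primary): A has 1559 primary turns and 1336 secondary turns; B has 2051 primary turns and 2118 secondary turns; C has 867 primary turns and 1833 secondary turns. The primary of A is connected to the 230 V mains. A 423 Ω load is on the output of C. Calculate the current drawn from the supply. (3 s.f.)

I_supply ≈ 1.90 A

Secondary of A: V = 230.00 × 1336/1559 = 197.10 V.
Secondary of B: V = 197.10 × 2118/2051 = 203.54 V.
Secondary of C: V = 203.54 × 1833/867 = 430.32 V.
I_load = 430.32/423 = 1.0173 A, so P_out = 430.32 × 1.0173 = 437.77 W.
All ideal ⇒ P_in = P_out, so I_supply = 437.77/230 = 1.90 A.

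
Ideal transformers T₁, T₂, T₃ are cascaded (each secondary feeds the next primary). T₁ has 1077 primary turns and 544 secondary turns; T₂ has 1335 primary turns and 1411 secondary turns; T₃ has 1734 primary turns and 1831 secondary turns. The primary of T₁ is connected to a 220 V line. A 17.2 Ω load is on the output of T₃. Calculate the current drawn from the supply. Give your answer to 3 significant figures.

Secondary of T₁: V = 220.00 × 544/1077 = 111.12 V.
Secondary of T₂: V = 111.12 × 1411/1335 = 117.45 V.
Secondary of T₃: V = 117.45 × 1831/1734 = 124.02 V.
I_load = 124.02/17.2 = 7.2105 A, so P_out = 124.02 × 7.2105 = 894.24 W.
All ideal ⇒ P_in = P_out, so I_supply = 894.24/220 = 4.06 A.

I_supply ≈ 4.06 A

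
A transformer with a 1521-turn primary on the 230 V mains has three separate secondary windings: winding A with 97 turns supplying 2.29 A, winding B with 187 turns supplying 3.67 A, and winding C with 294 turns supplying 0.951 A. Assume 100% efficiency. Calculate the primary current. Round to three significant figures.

V_A = 230 × 97/1521 = 14.668 V; V_B = 230 × 187/1521 = 28.277 V; V_C = 230 × 294/1521 = 44.458 V.
P_out = V_A I_A + V_B I_B + V_C I_C = 14.668×2.29 + 28.277×3.67 + 44.458×0.951 = 33.590 + 103.78 + 42.279 = 179.65 W.
Ideal ⇒ P_in = P_out, so I_p = P_out/V_p = 179.65/230 = 0.781 A.

I_p ≈ 0.781 A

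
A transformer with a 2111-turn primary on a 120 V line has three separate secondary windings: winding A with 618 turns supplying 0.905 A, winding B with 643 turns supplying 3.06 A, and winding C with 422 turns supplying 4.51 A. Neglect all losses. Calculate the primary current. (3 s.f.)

I_p ≈ 2.10 A

V_A = 120 × 618/2111 = 35.130 V; V_B = 120 × 643/2111 = 36.551 V; V_C = 120 × 422/2111 = 23.989 V.
P_out = V_A I_A + V_B I_B + V_C I_C = 35.130×0.905 + 36.551×3.06 + 23.989×4.51 = 31.793 + 111.85 + 108.19 = 251.83 W.
Ideal ⇒ P_in = P_out, so I_p = P_out/V_p = 251.83/120 = 2.10 A.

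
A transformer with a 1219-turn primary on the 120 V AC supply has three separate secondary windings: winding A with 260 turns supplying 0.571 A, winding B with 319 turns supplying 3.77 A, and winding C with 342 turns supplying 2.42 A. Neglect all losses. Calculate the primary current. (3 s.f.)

I_p ≈ 1.79 A

V_A = 120 × 260/1219 = 25.595 V; V_B = 120 × 319/1219 = 31.403 V; V_C = 120 × 342/1219 = 33.667 V.
P_out = V_A I_A + V_B I_B + V_C I_C = 25.595×0.571 + 31.403×3.77 + 33.667×2.42 = 14.615 + 118.39 + 81.474 = 214.48 W.
Ideal ⇒ P_in = P_out, so I_p = P_out/V_p = 214.48/120 = 1.79 A.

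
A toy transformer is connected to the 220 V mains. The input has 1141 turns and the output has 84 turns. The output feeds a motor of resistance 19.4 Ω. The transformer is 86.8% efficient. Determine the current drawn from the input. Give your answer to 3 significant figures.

I_in ≈ 0.0708 A

V_out = 220 × 84/1141 = 16.196 V.
I_out = V_out/R = 16.196/19.4 = 0.83486 A.
P_out = V_out I_out = 16.196 × 0.83486 = 13.522 W.
P_in = P_out/η = 13.522/0.868 = 15.578 W.
I_in = P_in/V_in = 15.578/220 = 0.0708 A.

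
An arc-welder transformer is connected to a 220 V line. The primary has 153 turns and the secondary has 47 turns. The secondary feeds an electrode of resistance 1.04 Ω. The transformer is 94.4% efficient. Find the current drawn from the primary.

V_s = 220 × 47/153 = 67.582 V.
I_s = V_s/R = 67.582/1.04 = 64.982 A.
P_out = V_s I_s = 67.582 × 64.982 = 4391.6 W.
P_in = P_out/η = 4391.6/0.944 = 4652.1 W.
I_p = P_in/V_p = 4652.1/220 = 21.1 A.

I_p ≈ 21.1 A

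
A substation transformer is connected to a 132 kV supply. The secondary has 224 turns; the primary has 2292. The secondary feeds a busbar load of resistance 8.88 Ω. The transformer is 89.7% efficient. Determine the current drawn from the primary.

I_p ≈ 158 A

V_s = 132000 × 224/2292 = 12901 V.
I_s = V_s/R = 12901/8.88 = 1452.8 A.
P_out = V_s I_s = 12901 × 1452.8 = 1.8741×10^7 W.
P_in = P_out/η = 1.8741×10^7/0.897 = 2.0893×10^7 W.
I_p = P_in/V_p = 2.0893×10^7/132000 = 158 A.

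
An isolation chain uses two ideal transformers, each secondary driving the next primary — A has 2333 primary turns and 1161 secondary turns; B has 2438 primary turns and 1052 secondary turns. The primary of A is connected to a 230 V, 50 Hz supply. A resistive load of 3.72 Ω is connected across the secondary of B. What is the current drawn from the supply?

After A: V = 230.00 × 1161/2333 = 114.46 V.
After B: V = 114.46 × 1052/2438 = 49.389 V.
I_load = 49.389/3.72 = 13.277 A, so P_out = 49.389 × 13.277 = 655.71 W.
All ideal ⇒ P_in = P_out, so I_supply = 655.71/230 = 2.85 A.

I_supply ≈ 2.85 A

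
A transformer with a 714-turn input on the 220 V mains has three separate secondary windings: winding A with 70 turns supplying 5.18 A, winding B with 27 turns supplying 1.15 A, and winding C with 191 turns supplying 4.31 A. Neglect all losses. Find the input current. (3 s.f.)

I_in ≈ 1.70 A

V_A = 220 × 70/714 = 21.569 V; V_B = 220 × 27/714 = 8.3193 V; V_C = 220 × 191/714 = 58.852 V.
P_out = V_A I_A + V_B I_B + V_C I_C = 21.569×5.18 + 8.3193×1.15 + 58.852×4.31 = 111.73 + 9.5672 + 253.65 = 374.94 W.
Ideal ⇒ P_in = P_out, so I_in = P_out/V_in = 374.94/220 = 1.70 A.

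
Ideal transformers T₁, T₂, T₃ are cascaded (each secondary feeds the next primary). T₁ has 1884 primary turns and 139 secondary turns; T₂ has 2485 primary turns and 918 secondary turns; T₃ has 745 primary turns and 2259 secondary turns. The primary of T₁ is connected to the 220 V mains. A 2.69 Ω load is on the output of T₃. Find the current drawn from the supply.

I_supply ≈ 0.559 A

Secondary of T₁: V = 220.00 × 139/1884 = 16.231 V.
Secondary of T₂: V = 16.231 × 918/2485 = 5.9962 V.
Secondary of T₃: V = 5.9962 × 2259/745 = 18.182 V.
I_load = 18.182/2.69 = 6.7590 A, so P_out = 18.182 × 6.7590 = 122.89 W.
All ideal ⇒ P_in = P_out, so I_supply = 122.89/220 = 0.559 A.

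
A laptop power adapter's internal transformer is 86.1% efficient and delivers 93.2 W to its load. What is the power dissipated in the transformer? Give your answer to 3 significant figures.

P_in = P_out/η = 93.2/0.861 = 108.246 W.
P_loss = P_in − P_out = 108.246 − 93.2 = 15.0 W.

P_loss ≈ 15.0 W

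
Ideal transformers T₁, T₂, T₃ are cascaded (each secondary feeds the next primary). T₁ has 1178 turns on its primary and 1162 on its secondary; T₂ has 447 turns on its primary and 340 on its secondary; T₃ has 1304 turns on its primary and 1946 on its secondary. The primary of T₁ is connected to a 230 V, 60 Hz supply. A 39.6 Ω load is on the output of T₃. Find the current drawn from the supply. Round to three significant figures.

After T₁: V = 230.00 × 1162/1178 = 226.88 V.
After T₂: V = 226.88 × 340/447 = 172.57 V.
After T₃: V = 172.57 × 1946/1304 = 257.53 V.
I_load = 257.53/39.6 = 6.5032 A, so P_out = 257.53 × 6.5032 = 1674.8 W.
All ideal ⇒ P_in = P_out, so I_supply = 1674.8/230 = 7.28 A.

I_supply ≈ 7.28 A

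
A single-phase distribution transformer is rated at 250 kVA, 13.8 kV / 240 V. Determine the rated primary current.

I_p = S/V_p = 250000/13800 = 18.1 A.

I_p ≈ 18.1 A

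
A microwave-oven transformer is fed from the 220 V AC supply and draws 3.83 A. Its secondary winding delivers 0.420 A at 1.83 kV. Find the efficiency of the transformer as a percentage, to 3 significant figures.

η ≈ 91.2%

P_in = 220 × 3.83 = 842.600 W.
P_out = 1830 × 0.420 = 768.600 W.
η = P_out/P_in = 768.600/842.600 = 0.912.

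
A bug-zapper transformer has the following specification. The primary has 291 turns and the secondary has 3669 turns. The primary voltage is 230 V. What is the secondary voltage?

V_s ≈ 2900 V

V_s/V_p = N_s/N_p, so V_s = 230 × 3669/291 = 2900 V.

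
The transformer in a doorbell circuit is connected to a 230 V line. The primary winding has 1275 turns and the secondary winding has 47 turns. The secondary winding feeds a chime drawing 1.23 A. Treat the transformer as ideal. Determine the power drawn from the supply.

I_p = I_s × N_s/N_p = 1.23 × 47/1275 = 0.045341 A.
P = V_p I_p = 230 × 0.045341 = 10.4 W.

P ≈ 10.4 W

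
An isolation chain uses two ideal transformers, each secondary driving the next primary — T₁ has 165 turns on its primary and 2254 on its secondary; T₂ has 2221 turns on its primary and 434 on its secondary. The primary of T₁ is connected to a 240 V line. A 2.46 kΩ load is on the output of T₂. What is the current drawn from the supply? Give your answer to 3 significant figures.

I_supply ≈ 0.695 A

Secondary of T₁: V = 240.00 × 2254/165 = 3278.5 V.
Secondary of T₂: V = 3278.5 × 434/2221 = 640.65 V.
I_load = 640.65/2460 = 0.26043 A, so P_out = 640.65 × 0.26043 = 166.84 W.
All ideal ⇒ P_in = P_out, so I_supply = 166.84/240 = 0.695 A.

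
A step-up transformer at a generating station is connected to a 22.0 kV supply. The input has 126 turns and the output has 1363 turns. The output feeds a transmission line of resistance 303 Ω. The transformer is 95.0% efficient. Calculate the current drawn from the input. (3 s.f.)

V_out = 22000 × 1363/126 = 237980 V.
I_out = V_out/R = 237980/303 = 785.43 A.
P_out = V_out I_out = 237980 × 785.43 = 1.8692×10^8 W.
P_in = P_out/η = 1.8692×10^8/0.950 = 1.9676×10^8 W.
I_in = P_in/V_in = 1.9676×10^8/22000 = 8940 A.

I_in ≈ 8940 A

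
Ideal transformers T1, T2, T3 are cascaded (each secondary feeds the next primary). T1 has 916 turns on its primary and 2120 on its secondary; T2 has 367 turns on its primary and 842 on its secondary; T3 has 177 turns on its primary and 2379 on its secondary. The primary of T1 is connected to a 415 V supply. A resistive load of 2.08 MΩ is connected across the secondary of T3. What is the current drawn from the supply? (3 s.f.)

I_supply ≈ 1.02 A

After T1: V = 415.00 × 2120/916 = 960.48 V.
After T2: V = 960.48 × 842/367 = 2203.6 V.
After T3: V = 2203.6 × 2379/177 = 29618 V.
I_load = 29618/(2.08×10^6) = 0.014239 A, so P_out = 29618 × 0.014239 = 421.74 W.
All ideal ⇒ P_in = P_out, so I_supply = 421.74/415 = 1.02 A.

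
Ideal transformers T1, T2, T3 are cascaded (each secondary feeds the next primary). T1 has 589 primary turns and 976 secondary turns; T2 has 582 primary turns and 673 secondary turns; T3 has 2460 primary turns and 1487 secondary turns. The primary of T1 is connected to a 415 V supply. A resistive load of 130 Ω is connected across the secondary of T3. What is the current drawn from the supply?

After T1: V = 415.00 × 976/589 = 687.67 V.
After T2: V = 687.67 × 673/582 = 795.20 V.
After T3: V = 795.20 × 1487/2460 = 480.67 V.
I_load = 480.67/130 = 3.6975 A, so P_out = 480.67 × 3.6975 = 1777.3 W.
All ideal ⇒ P_in = P_out, so I_supply = 1777.3/415 = 4.28 A.

I_supply ≈ 4.28 A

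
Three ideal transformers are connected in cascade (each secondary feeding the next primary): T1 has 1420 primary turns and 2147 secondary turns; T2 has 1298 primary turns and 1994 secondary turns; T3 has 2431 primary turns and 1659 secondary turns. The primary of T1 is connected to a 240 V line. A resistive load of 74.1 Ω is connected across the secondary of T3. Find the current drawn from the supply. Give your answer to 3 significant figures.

I_supply ≈ 8.14 A

After T1: V = 240.00 × 2147/1420 = 362.87 V.
After T2: V = 362.87 × 1994/1298 = 557.45 V.
After T3: V = 557.45 × 1659/2431 = 380.42 V.
I_load = 380.42/74.1 = 5.1339 A, so P_out = 380.42 × 5.1339 = 1953.1 W.
All ideal ⇒ P_in = P_out, so I_supply = 1953.1/240 = 8.14 A.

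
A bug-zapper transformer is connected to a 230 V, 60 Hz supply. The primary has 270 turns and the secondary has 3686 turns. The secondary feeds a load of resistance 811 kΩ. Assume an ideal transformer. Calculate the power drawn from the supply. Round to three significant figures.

V_s = V_p × N_s/N_p = 230 × 3686/270 = 3139.9 V.
I_s = V_s/R = 3139.9/811000 = 0.0038717 A.
I_p = I_s × N_s/N_p = 0.0038717 × 3686/270 = 0.052855 A.
P = V_p I_p = 230 × 0.052855 = 12.2 W.

P ≈ 12.2 W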